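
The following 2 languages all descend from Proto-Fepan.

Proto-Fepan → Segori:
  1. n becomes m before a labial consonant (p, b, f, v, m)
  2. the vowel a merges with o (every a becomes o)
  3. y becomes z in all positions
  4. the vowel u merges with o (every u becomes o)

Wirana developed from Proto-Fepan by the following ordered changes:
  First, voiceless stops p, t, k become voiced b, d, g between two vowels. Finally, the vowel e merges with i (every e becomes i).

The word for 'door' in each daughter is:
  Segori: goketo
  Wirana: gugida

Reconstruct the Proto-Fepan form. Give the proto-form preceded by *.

*guketa

Position 3: Segori has k, Wirana has g. Segori preserves k here (none of its changes turn any other segment into k), so the proto-segment is *k.
Position 6: Segori has o, Wirana has a. Wirana preserves a here (none of its changes turn any other segment into a), so the proto-segment is *a.
Position 2: Segori has o, Wirana has u. Wirana preserves u here (none of its changes turn any other segment into u), so the proto-segment is *u.
This points to *guketa. Verify forward in each daughter:
Segori: *guketa
  guketa (rule 1 does not apply)
  guketa → guketo   [vowel merger]
  guketo (rule 3 does not apply)
  guketo → goketo   [vowel merger]
  giving Segori goketo.
Wirana: start from *guketa.
  rule 1 (intervocalic voicing): guketa → gugeda
  rule 2 (vowel merger): gugeda → gugida
  ⇒ Wirana gugida
No other proto-form is consistent with every reflex, so the reconstruction is *guketa.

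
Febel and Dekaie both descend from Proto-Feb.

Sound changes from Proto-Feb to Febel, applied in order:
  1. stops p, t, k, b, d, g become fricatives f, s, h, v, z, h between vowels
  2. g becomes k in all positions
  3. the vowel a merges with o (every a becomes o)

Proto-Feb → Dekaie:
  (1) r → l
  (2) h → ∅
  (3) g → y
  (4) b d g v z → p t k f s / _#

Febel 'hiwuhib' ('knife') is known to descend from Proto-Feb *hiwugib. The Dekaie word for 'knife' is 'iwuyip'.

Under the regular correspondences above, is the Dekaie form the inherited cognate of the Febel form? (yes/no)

Derive the expected Dekaie reflex of *hiwugib:
Dekaie: *hiwugib > iwugib > iwuyib > iwuyip  (by h-loss, unconditioned shift, final devoicing)
Dekaie 'iwuyip' matches the regular reflex exactly, so the pair is cognate.

yes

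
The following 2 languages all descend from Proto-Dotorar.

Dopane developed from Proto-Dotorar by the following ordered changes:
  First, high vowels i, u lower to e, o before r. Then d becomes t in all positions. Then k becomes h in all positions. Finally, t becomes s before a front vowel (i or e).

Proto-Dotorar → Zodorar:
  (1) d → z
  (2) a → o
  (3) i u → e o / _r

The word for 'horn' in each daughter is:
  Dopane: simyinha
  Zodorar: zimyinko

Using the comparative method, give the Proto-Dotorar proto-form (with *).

*dimyinka

Position 8: Dopane has a, Zodorar has o. Dopane preserves a here (none of its changes turn any other segment into a), so the proto-segment is *a.
Position 7: Dopane has h, Zodorar has k. Zodorar preserves k here (none of its changes turn any other segment into k), so the proto-segment is *k.
Position 1: Dopane has s, Zodorar has z. Taking the neighbouring segments as reconstructed: Dopane s could go back to *t or *d or *s; Zodorar z could go back to *d or *z — the one source consistent with every daughter is *d.
Continuing position by position gives *dimyinka; check it forward:
Dopane: *dimyinka
  dimyinka (rule 1 does not apply)
  dimyinka → timyinka   [unconditioned shift]
  timyinka → timyinha   [unconditioned shift]
  timyinha → simyinha   [palatalisation]
  giving Dopane simyinha.
Zodorar: *dimyinka
  dimyinka → zimyinka   [unconditioned shift]
  zimyinka → zimyinko   [vowel merger]
  zimyinko (rule 3 does not apply)
  giving Zodorar zimyinko.
No other proto-form is consistent with every reflex, so the reconstruction is *dimyinka.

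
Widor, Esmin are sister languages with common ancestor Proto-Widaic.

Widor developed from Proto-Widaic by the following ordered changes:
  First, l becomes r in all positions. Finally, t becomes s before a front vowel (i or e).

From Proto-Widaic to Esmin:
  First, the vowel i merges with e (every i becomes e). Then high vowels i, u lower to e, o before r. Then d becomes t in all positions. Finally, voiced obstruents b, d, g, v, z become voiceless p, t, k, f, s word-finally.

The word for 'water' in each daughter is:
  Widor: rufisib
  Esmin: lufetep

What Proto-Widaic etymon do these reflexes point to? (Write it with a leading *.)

*lufitib

Position 7: Widor has b, Esmin has p. Widor preserves b here (none of its changes turn any other segment into b), so the proto-segment is *b.
Position 1: Widor has r, Esmin has l. Esmin preserves l here (none of its changes turn any other segment into l), so the proto-segment is *l.
Continuing position by position gives *lufitib; check it forward:
Widor: *lufitib
  lufitib → rufitib   [unconditioned shift]
  rufitib → rufisib   [palatalisation]
  giving Widor rufisib.
Esmin: start from *lufitib.
  rule 1 (vowel merger): lufitib → lufeteb
  rule 2: no change — lufeteb
  rule 3: no change — lufeteb
  rule 4 (final devoicing): lufeteb → lufetep
  ⇒ Esmin lufetep
*lufitib is the unique common source.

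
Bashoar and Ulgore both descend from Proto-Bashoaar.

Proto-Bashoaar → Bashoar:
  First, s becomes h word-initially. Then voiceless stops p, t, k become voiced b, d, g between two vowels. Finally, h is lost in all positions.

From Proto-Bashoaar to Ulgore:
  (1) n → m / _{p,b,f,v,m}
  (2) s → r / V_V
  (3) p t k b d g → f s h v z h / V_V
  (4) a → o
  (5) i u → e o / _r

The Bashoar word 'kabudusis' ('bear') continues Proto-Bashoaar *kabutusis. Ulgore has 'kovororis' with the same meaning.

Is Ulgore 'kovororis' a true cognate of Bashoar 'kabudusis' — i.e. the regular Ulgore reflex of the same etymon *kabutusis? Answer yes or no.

Derive the expected Ulgore reflex of *kabutusis:
Ulgore: *kabutusis > kabuturis > kavusuris > kovusuris > kovusoris  (by rhotacism, intervocalic lenition, vowel merger, pre-rhotic lowering)
The regular Ulgore reflex would be 'kovusoris', but the attested form is 'kovororis'. The correspondence is irregular, so they are not cognates (the Ulgore form has a different source).

no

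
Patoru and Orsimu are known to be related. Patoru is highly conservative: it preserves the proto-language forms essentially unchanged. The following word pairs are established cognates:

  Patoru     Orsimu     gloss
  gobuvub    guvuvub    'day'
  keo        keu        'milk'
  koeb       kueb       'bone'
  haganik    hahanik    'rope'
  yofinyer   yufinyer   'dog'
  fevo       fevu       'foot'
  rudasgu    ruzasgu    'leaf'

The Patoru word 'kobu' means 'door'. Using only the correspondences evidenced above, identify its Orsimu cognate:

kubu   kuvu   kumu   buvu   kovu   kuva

gobuvub ~ guvuvub — Patoru o corresponds to Orsimu u after a consonant, before a labial obstruent.
gobuvub ~ guvuvub — Patoru b corresponds to Orsimu v between vowels (before a back vowel).
Applying these to Patoru 'kobu':
  kobu → kubu   (o→u after a consonant, before a labial obstruent)
  kubu → kuvu   (b→v between vowels (before a back vowel))
So the Orsimu cognate is 'kuvu'.

kuvu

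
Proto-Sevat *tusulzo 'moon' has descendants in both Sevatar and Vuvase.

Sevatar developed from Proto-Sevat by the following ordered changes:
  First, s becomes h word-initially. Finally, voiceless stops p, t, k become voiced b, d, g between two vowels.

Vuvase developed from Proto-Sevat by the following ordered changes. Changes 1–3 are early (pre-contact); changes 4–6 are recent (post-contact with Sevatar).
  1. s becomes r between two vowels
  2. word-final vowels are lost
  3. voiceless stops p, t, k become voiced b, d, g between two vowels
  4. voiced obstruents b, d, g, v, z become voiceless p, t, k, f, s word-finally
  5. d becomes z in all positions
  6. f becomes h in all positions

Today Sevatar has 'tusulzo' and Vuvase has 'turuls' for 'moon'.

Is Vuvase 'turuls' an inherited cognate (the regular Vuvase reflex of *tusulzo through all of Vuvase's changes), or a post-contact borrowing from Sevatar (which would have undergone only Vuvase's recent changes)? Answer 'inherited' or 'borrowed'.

If inherited, *tusulzo would pass through all of Vuvase's changes:
Vuvase: *tusulzo
  tusulzo → turulzo   [rhotacism]
  turulzo → turulz   [apocope]
  turulz (rule 3 does not apply)
  turulz → turuls   [final devoicing]
  turuls (rule 5 does not apply)
  turuls (rule 6 does not apply)
  giving Vuvase turuls.
If borrowed from Sevatar 'tusulzo' after the early changes, it would undergo only the recent ones:
  rule 4 (final devoicing): no change (tusulzo)
  rule 5 (unconditioned shift): no change (tusulzo)
  rule 6 (unconditioned shift): no change (tusulzo)
  ⇒ as a loan: tusulzo
Vuvase 'turuls' matches the inherited outcome exactly, so it is an inherited cognate, not a loan.

inherited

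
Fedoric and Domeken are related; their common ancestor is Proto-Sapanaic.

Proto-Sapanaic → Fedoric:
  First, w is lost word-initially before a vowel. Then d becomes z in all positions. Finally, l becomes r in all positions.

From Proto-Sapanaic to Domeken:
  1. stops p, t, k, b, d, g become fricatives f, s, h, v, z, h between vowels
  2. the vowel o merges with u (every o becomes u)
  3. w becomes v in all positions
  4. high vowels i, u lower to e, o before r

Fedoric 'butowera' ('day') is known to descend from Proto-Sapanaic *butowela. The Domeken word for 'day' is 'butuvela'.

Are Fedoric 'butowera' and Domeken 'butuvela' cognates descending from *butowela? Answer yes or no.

Derive the expected Domeken reflex of *butowela:
Domeken: start from *butowela.
  rule 1 (intervocalic lenition): butowela → busowela
  rule 2 (vowel merger): busowela → busuwela
  rule 3 (unconditioned shift): busuwela → busuvela
  rule 4: no change — busuvela
  ⇒ Domeken busuvela
The regular Domeken reflex would be 'busuvela', but the attested form is 'butuvela'. The correspondence is irregular, so they are not cognates (the Domeken form has a different source).

no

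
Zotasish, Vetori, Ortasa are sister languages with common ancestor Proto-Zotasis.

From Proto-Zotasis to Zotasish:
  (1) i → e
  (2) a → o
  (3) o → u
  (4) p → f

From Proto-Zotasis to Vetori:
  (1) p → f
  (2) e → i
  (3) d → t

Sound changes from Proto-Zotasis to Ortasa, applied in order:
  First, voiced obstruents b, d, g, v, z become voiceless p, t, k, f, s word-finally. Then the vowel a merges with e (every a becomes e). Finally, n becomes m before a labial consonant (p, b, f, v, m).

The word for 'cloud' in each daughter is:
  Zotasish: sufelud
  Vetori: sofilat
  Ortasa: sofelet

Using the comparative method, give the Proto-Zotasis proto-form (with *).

Position 4: Zotasish has e, Vetori has i, Ortasa has e. Taking the neighbouring segments as reconstructed: Zotasish e could go back to *e or *i; Vetori i could go back to *e or *i; Ortasa e could go back to *a or *e — the one source consistent with every daughter is *e.
Position 2: Zotasish has u, Vetori has o, Ortasa has o. Vetori preserves o here (none of its changes turn any other segment into o), so the proto-segment is *o.
Verify the candidate proto-form against each daughter:
Zotasish: start from *sofelad.
  rule 1: no change — sofelad
  rule 2 (vowel merger): sofelad → sofelod
  rule 3 (vowel merger): sofelod → sufelud
  rule 4: no change — sufelud
  ⇒ Zotasish sufelud
Vetori: *sofelad > sofilad > sofilat  (by vowel merger, unconditioned shift)
Ortasa: start from *sofelad.
  rule 1 (final devoicing): sofelad → sofelat
  rule 2 (vowel merger): sofelat → sofelet
  rule 3: no change — sofelet
  ⇒ Ortasa sofelet
No other proto-form is consistent with every reflex, so the reconstruction is *sofelad.

*sofelad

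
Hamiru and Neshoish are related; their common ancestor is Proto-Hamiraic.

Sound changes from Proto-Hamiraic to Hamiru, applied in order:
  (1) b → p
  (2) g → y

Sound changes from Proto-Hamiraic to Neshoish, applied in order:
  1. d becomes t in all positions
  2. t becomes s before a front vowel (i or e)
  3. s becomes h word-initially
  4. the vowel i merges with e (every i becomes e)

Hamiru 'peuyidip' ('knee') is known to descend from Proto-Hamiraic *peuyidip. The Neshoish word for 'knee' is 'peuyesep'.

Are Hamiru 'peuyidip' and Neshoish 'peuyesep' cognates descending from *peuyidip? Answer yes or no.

yes

Derive the expected Neshoish reflex of *peuyidip:
Neshoish: start from *peuyidip.
  rule 1 (unconditioned shift): peuyidip → peuyitip
  rule 2 (palatalisation): peuyitip → peuyisip
  rule 3: no change — peuyisip
  rule 4 (vowel merger): peuyisip → peuyesep
  ⇒ Neshoish peuyesep
Neshoish 'peuyesep' matches the regular reflex exactly, so the pair is cognate.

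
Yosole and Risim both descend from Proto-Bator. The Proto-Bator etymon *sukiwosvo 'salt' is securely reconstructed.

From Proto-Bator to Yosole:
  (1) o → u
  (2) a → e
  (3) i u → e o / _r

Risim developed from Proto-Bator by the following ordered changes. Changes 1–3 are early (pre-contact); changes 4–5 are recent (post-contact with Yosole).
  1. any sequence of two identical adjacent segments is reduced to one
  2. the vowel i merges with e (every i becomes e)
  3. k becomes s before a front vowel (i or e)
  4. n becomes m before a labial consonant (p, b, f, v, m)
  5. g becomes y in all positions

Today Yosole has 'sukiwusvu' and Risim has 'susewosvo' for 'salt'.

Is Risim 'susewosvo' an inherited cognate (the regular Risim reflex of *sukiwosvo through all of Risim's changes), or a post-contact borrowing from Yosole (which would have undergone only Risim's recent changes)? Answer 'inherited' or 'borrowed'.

If inherited, *sukiwosvo would pass through all of Risim's changes:
Risim: *sukiwosvo > sukewosvo > susewosvo  (by vowel merger, palatalisation)
If borrowed from Yosole 'sukiwusvu' after the early changes, it would undergo only the recent ones:
  rule 4 (nasal place assimilation): no change (sukiwusvu)
  rule 5 (unconditioned shift): no change (sukiwusvu)
  ⇒ as a loan: sukiwusvu
Risim 'susewosvo' matches the inherited outcome exactly, so it is an inherited cognate, not a loan.

inherited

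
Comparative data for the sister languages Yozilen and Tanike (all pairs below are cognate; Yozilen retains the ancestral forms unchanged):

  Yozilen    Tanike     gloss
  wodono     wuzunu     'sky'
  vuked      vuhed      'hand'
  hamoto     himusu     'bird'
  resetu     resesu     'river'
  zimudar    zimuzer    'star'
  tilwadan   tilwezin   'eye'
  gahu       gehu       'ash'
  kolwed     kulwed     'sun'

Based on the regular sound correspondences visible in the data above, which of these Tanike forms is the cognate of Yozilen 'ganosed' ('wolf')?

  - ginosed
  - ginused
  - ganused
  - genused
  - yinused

tilwadan ~ tilwezin — Yozilen a corresponds to Tanike i after a consonant, before a nasal.
wodono ~ wuzunu, hamoto ~ himusu — Yozilen o corresponds to Tanike u after a consonant, before a consonant other than r, m, n, p, b, f, v.
Applying these to Yozilen 'ganosed':
  ganosed → ginosed   (a→i after a consonant, before a nasal)
  ginosed → ginused   (o→u after a consonant, before a consonant other than r, m, n, p, b, f, v)
So the Tanike cognate is 'ginused'.

ginused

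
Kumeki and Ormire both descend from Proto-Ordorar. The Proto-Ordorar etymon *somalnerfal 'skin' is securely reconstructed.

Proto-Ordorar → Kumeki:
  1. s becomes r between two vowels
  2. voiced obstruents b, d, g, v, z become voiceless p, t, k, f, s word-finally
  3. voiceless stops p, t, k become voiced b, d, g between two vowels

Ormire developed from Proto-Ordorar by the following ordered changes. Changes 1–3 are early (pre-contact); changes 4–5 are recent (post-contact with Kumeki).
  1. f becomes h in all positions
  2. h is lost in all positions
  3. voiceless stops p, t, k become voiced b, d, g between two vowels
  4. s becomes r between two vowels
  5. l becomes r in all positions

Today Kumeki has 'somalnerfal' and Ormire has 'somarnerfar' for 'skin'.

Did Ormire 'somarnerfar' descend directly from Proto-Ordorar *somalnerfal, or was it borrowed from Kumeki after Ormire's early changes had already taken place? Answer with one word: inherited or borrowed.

If inherited, *somalnerfal would pass through all of Ormire's changes:
Ormire: *somalnerfal > somalnerhal > somalneral > somarnerar  (by unconditioned shift, h-loss, unconditioned shift)
If borrowed from Kumeki 'somalnerfal' after the early changes, it would undergo only the recent ones:
  rule 4 (rhotacism): no change (somalnerfal)
  rule 5 (unconditioned shift): somalnerfal → somarnerfar
  ⇒ as a loan: somarnerfar
Ormire 'somarnerfar' matches the loan outcome 'somarnerfar', not the inherited 'somarnerar' — it skipped the early Ormire changes, so it was borrowed from Kumeki.

borrowed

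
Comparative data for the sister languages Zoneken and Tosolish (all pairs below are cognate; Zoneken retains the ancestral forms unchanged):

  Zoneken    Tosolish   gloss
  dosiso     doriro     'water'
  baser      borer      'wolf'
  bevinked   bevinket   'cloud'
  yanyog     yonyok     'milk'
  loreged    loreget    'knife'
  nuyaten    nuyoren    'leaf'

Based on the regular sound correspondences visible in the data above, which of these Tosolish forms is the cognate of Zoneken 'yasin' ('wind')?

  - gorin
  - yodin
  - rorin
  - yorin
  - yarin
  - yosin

yorin

baser ~ borer, nuyaten ~ nuyoren — Zoneken a corresponds to Tosolish o after a consonant, before a consonant other than r, m, n, p, b, f, v.
dosiso ~ doriro — Zoneken s corresponds to Tosolish r between vowels (before a front vowel).
Applying these to Zoneken 'yasin':
  yasin → yosin   (a→o after a consonant, before a consonant other than r, m, n, p, b, f, v)
  yosin → yorin   (s→r between vowels (before a front vowel))
So the Tosolish cognate is 'yorin'.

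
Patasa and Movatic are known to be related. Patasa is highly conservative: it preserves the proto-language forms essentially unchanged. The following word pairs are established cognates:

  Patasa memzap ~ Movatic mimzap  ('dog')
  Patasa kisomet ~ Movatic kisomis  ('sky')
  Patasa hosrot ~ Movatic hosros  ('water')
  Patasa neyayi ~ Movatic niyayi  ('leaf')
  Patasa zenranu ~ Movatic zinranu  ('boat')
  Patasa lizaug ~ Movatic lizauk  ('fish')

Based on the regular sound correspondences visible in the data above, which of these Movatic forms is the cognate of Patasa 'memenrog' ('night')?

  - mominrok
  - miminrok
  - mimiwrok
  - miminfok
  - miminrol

miminrok

memzap ~ mimzap — Patasa e corresponds to Movatic i after a consonant, before a nasal.
zenranu ~ zinranu — Patasa e corresponds to Movatic i after a consonant, before a nasal.
lizaug ~ lizauk — Patasa g corresponds to Movatic k word-finally.
Applying these to Patasa 'memenrog':
  memenrog → mimenrog   (e→i after a consonant, before a nasal)
  mimenrog → miminrog   (e→i after a consonant, before a nasal)
  miminrog → miminrok   (g→k word-finally)
So the Movatic cognate is 'miminrok'.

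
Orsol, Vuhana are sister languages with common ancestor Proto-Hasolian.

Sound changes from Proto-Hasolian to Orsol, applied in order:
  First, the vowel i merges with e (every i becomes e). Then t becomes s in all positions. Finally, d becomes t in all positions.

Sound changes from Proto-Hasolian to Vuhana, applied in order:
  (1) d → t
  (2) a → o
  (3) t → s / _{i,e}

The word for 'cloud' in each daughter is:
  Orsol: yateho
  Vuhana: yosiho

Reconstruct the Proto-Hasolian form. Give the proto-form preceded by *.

*yadiho

Position 4: Orsol has e, Vuhana has i. Vuhana preserves i here (none of its changes turn any other segment into i), so the proto-segment is *i.
Position 2: Orsol has a, Vuhana has o. Orsol preserves a here (none of its changes turn any other segment into a), so the proto-segment is *a.
Position 3: Orsol has t, Vuhana has s. In Orsol, t can only continue *d, so the proto-segment is *d.
This points to *yadiho. Verify forward in each daughter:
Orsol: *yadiho
  yadiho → yadeho   [vowel merger]
  yadeho (rule 2 does not apply)
  yadeho → yateho   [unconditioned shift]
  giving Orsol yateho.
Vuhana: *yadiho
  yadiho → yatiho   [unconditioned shift]
  yatiho → yotiho   [vowel merger]
  yotiho → yosiho   [palatalisation]
  giving Vuhana yosiho.
*yadiho is the unique common source.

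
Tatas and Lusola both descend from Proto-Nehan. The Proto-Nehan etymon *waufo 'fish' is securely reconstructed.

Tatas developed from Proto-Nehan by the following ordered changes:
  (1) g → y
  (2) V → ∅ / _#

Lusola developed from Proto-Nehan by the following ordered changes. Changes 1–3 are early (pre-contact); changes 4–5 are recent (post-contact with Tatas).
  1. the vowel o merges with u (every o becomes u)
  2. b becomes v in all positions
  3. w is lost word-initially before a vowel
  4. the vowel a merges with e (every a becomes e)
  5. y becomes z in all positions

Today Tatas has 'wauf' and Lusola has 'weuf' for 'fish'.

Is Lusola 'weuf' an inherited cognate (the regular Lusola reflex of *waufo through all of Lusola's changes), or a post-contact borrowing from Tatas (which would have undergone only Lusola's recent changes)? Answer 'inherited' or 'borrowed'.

borrowed

If inherited, *waufo would pass through all of Lusola's changes:
Lusola: *waufo
  waufo → waufu   [vowel merger]
  waufu (rule 2 does not apply)
  waufu → aufu   [glide loss]
  aufu → eufu   [vowel merger]
  eufu (rule 5 does not apply)
  giving Lusola eufu.
If borrowed from Tatas 'wauf' after the early changes, it would undergo only the recent ones:
  rule 4 (vowel merger): wauf → weuf
  rule 5 (unconditioned shift): no change (weuf)
  ⇒ as a loan: weuf
Lusola 'weuf' matches the loan outcome 'weuf', not the inherited 'eufu' — it skipped the early Lusola changes, so it was borrowed from Tatas.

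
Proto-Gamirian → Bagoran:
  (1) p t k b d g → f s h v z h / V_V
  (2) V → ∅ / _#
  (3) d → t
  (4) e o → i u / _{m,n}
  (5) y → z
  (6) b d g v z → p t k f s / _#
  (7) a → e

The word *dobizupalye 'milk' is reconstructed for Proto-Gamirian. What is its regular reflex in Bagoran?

Bagoran: *dobizupalye
  dobizupalye → dovizufalye   [intervocalic lenition]
  dovizufalye → dovizufaly   [apocope]
  dovizufaly → tovizufaly   [unconditioned shift]
  tovizufaly (rule 4 does not apply)
  tovizufaly → tovizufalz   [unconditioned shift]
  tovizufalz → tovizufals   [final devoicing]
  tovizufals → tovizufels   [vowel merger]
  giving Bagoran tovizufels.

tovizufels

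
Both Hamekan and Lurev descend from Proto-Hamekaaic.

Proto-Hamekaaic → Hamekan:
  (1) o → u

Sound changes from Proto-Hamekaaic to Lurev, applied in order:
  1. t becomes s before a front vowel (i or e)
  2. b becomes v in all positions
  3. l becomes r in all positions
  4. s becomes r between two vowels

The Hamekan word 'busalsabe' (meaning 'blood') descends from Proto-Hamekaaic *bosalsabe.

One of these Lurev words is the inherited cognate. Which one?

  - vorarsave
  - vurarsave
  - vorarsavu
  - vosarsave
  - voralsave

vorarsave

Lurev: start from *bosalsabe.
  rule 1: no change — bosalsabe
  rule 2 (unconditioned shift): bosalsabe → vosalsave
  rule 3 (unconditioned shift): vosalsave → vosarsave
  rule 4 (rhotacism): vosarsave → vorarsave
  ⇒ Lurev vorarsave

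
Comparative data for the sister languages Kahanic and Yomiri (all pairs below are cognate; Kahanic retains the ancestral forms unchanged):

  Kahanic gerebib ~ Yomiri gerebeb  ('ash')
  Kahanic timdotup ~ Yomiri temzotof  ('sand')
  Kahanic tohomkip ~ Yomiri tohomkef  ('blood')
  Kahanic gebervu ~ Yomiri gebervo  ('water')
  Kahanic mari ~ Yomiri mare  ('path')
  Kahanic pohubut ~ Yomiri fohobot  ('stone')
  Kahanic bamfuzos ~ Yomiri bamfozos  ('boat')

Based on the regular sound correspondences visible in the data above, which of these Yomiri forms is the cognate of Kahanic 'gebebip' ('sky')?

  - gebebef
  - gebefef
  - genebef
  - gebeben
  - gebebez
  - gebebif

tohomkip ~ tohomkef — Kahanic i corresponds to Yomiri e after a consonant, before a labial obstruent.
timdotup ~ temzotof, tohomkip ~ tohomkef — Kahanic p corresponds to Yomiri f word-finally.
Applying these to Kahanic 'gebebip':
  gebebip → gebebep   (i→e after a consonant, before a labial obstruent)
  gebebep → gebebef   (p→f word-finally)
So the Yomiri cognate is 'gebebef'.

gebebef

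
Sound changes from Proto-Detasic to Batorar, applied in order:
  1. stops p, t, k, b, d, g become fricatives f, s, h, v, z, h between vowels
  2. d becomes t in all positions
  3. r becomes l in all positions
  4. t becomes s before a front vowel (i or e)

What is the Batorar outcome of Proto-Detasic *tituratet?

Batorar: *tituratet
  tituratet → tisuraset   [intervocalic lenition]
  tisuraset (rule 2 does not apply)
  tisuraset → tisulaset   [unconditioned shift]
  tisulaset → sisulaset   [palatalisation]
  giving Batorar sisulaset.

sisulaset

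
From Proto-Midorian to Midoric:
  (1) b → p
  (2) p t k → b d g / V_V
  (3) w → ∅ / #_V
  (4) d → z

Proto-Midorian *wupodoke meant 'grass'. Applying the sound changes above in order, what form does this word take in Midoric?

ubozoge

Midoric: *wupodoke
  wupodoke (rule 1 does not apply)
  wupodoke → wubodoge   [intervocalic voicing]
  wubodoge → ubodoge   [glide loss]
  ubodoge → ubozoge   [unconditioned shift]
  giving Midoric ubozoge.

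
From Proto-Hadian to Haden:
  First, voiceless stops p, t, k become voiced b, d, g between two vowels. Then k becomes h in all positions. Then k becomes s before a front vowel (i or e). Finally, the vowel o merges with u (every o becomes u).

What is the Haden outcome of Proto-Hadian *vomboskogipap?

vumbushugibap

Haden: *vomboskogipap
  vomboskogipap → vomboskogibap   [intervocalic voicing]
  vomboskogibap → vomboshogibap   [unconditioned shift]
  vomboshogibap (rule 3 does not apply)
  vomboshogibap → vumbushugibap   [vowel merger]
  giving Haden vumbushugibap.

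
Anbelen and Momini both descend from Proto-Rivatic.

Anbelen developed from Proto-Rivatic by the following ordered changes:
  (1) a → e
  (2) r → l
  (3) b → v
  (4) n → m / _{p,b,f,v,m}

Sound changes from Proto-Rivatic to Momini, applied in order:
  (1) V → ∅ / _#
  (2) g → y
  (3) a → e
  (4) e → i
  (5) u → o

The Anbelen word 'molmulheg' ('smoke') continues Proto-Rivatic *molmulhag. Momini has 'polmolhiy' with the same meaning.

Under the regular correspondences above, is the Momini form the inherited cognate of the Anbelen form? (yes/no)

no

Derive the expected Momini reflex of *molmulhag:
Momini: *molmulhag
  molmulhag (rule 1 does not apply)
  molmulhag → molmulhay   [unconditioned shift]
  molmulhay → molmulhey   [vowel merger]
  molmulhey → molmulhiy   [vowel merger]
  molmulhiy → molmolhiy   [vowel merger]
  giving Momini molmolhiy.
The regular Momini reflex would be 'molmolhiy', but the attested form is 'polmolhiy'. The correspondence is irregular, so they are not cognates (the Momini form has a different source).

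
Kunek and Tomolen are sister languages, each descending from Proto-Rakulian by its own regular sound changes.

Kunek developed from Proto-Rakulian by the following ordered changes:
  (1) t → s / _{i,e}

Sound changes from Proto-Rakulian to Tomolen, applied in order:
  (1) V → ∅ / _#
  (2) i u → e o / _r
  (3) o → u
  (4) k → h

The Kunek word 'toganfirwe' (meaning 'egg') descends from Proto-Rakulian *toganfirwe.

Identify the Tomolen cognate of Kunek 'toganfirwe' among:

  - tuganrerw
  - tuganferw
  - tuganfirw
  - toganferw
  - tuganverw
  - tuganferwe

tuganferw

Tomolen: *toganfirwe > toganfirw > toganferw > tuganferw  (by apocope, pre-rhotic lowering, vowel merger)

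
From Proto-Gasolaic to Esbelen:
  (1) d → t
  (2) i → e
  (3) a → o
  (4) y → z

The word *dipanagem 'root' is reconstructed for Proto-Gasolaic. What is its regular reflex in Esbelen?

teponogem

Esbelen: *dipanagem
  dipanagem → tipanagem   [unconditioned shift]
  tipanagem → tepanagem   [vowel merger]
  tepanagem → teponogem   [vowel merger]
  teponogem (rule 4 does not apply)
  giving Esbelen teponogem.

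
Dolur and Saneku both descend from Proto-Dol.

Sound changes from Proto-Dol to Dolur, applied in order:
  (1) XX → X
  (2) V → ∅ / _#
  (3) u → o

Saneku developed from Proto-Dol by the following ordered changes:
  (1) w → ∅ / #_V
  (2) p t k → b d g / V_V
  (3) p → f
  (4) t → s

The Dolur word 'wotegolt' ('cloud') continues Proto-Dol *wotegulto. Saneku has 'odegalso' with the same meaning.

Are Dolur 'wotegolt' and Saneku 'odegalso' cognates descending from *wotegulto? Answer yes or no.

no

Derive the expected Saneku reflex of *wotegulto:
Saneku: *wotegulto > otegulto > odegulto > odegulso  (by glide loss, intervocalic voicing, unconditioned shift)
The regular Saneku reflex would be 'odegulso', but the attested form is 'odegalso'. The correspondence is irregular, so they are not cognates (the Saneku form has a different source).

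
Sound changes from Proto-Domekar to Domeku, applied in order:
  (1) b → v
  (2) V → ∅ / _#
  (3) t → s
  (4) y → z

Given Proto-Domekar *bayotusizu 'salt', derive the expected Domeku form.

Domeku: start from *bayotusizu.
  rule 1 (unconditioned shift): bayotusizu → vayotusizu
  rule 2 (apocope): vayotusizu → vayotusiz
  rule 3 (unconditioned shift): vayotusiz → vayosusiz
  rule 4 (unconditioned shift): vayosusiz → vazosusiz
  ⇒ Domeku vazosusiz

vazosusiz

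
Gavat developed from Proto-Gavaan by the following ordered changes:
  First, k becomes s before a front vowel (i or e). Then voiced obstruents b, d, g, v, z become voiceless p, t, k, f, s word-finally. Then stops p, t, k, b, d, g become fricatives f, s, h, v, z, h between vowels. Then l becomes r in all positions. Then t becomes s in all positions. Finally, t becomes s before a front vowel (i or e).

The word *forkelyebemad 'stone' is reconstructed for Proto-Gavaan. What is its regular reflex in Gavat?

forseryevemas

Gavat: *forkelyebemad > forselyebemad > forselyebemat > forselyevemat > forseryevemat > forseryevemas  (by palatalisation, final devoicing, intervocalic lenition, unconditioned shift, unconditioned shift)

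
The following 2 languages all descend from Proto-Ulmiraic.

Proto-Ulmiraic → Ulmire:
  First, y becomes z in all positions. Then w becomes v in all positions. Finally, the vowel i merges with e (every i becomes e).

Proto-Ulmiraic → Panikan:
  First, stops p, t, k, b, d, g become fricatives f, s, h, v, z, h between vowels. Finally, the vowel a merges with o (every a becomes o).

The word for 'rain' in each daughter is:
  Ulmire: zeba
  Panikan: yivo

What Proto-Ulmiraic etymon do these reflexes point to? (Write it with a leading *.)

*yiba

Position 3: Ulmire has b, Panikan has v. Ulmire preserves b here (none of its changes turn any other segment into b), so the proto-segment is *b.
Position 4: Ulmire has a, Panikan has o. Ulmire preserves a here (none of its changes turn any other segment into a), so the proto-segment is *a.
Position 2: Ulmire has e, Panikan has i. Panikan preserves i here (none of its changes turn any other segment into i), so the proto-segment is *i.
Verify the candidate proto-form against each daughter:
Ulmire: *yiba > ziba > zeba  (by unconditioned shift, vowel merger)
Panikan: start from *yiba.
  rule 1 (intervocalic lenition): yiba → yiva
  rule 2 (vowel merger): yiva → yivo
  ⇒ Panikan yivo
No other proto-form is consistent with every reflex, so the reconstruction is *yiba.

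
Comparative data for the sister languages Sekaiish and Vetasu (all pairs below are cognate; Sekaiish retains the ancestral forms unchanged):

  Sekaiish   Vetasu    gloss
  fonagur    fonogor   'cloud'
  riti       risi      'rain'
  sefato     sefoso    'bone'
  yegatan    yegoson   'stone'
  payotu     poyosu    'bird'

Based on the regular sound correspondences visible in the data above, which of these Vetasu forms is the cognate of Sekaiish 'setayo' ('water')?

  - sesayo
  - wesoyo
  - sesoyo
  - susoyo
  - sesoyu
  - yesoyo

yegatan ~ yegoson — Sekaiish t corresponds to Vetasu s between vowels (before a back vowel).
fonagur ~ fonogor, sefato ~ sefoso — Sekaiish a corresponds to Vetasu o after a consonant, before a consonant other than r, m, n, p, b, f, v.
Applying these to Sekaiish 'setayo':
  setayo → sesayo   (t→s between vowels (before a back vowel))
  sesayo → sesoyo   (a→o after a consonant, before a consonant other than r, m, n, p, b, f, v)
So the Vetasu cognate is 'sesoyo'.

sesoyo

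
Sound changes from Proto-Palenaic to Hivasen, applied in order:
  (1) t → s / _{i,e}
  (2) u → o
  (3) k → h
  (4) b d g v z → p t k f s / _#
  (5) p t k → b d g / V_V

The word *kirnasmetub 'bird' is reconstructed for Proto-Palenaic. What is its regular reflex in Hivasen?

Hivasen: *kirnasmetub > kirnasmetob > hirnasmetob > hirnasmetop > hirnasmedop  (by vowel merger, unconditioned shift, final devoicing, intervocalic voicing)

hirnasmedop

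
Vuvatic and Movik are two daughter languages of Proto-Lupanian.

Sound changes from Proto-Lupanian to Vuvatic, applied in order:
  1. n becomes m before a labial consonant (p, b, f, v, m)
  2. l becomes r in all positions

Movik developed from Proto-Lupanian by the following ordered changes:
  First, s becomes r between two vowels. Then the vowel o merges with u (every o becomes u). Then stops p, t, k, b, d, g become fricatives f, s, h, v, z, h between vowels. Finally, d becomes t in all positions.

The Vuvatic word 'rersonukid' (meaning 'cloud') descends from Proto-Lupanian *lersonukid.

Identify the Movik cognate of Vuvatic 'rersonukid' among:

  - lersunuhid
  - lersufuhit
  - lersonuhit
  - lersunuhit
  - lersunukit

lersunuhit

Movik: *lersonukid > lersunukid > lersunuhid > lersunuhit  (by vowel merger, intervocalic lenition, unconditioned shift)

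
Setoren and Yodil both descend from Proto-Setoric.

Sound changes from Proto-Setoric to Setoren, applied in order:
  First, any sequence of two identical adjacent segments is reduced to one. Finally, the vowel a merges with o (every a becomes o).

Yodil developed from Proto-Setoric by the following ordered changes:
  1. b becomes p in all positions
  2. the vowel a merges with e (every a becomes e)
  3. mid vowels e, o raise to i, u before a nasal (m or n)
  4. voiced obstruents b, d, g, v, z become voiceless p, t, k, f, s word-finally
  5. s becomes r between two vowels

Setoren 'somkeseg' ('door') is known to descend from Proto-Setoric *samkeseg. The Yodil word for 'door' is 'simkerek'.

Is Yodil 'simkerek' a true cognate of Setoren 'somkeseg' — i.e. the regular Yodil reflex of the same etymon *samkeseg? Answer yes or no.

yes

Derive the expected Yodil reflex of *samkeseg:
Yodil: *samkeseg
  samkeseg (rule 1 does not apply)
  samkeseg → semkeseg   [vowel merger]
  semkeseg → simkeseg   [pre-nasal raising]
  simkeseg → simkesek   [final devoicing]
  simkesek → simkerek   [rhotacism]
  giving Yodil simkerek.
Yodil 'simkerek' matches the regular reflex exactly, so the pair is cognate.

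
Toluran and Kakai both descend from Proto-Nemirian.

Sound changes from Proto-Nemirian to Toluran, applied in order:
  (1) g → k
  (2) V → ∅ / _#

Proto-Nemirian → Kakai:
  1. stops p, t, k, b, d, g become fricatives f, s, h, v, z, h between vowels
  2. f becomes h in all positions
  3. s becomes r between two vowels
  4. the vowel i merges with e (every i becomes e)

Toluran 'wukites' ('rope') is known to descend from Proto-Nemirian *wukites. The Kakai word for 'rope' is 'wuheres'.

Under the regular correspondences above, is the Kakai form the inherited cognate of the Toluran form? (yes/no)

Derive the expected Kakai reflex of *wukites:
Kakai: *wukites
  wukites → wuhises   [intervocalic lenition]
  wuhises (rule 2 does not apply)
  wuhises → wuhires   [rhotacism]
  wuhires → wuheres   [vowel merger]
  giving Kakai wuheres.
Kakai 'wuheres' matches the regular reflex exactly, so the pair is cognate.

yes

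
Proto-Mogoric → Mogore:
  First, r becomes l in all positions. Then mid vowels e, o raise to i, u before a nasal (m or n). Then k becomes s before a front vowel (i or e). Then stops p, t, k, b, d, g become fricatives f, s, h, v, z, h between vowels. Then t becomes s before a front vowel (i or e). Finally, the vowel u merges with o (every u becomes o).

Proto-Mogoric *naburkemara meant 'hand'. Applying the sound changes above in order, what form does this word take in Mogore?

navolsimala

Mogore: *naburkemara
  naburkemara → nabulkemala   [unconditioned shift]
  nabulkemala → nabulkimala   [pre-nasal raising]
  nabulkimala → nabulsimala   [palatalisation]
  nabulsimala → navulsimala   [intervocalic lenition]
  navulsimala (rule 5 does not apply)
  navulsimala → navolsimala   [vowel merger]
  giving Mogore navolsimala.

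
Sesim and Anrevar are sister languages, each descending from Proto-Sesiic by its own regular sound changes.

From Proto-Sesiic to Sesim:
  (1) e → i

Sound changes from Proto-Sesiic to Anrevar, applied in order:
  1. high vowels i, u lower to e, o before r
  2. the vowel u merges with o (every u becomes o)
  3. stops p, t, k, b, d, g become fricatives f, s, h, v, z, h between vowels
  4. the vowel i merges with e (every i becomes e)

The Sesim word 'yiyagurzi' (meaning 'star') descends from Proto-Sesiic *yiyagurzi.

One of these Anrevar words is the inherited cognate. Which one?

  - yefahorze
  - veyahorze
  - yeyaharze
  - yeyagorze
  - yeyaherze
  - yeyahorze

yeyahorze

Anrevar: *yiyagurzi
  yiyagurzi → yiyagorzi   [pre-rhotic lowering]
  yiyagorzi (rule 2 does not apply)
  yiyagorzi → yiyahorzi   [intervocalic lenition]
  yiyahorzi → yeyahorze   [vowel merger]
  giving Anrevar yeyahorze.
Only 'yeyahorze' matches the regular Anrevar development of *yiyagurzi.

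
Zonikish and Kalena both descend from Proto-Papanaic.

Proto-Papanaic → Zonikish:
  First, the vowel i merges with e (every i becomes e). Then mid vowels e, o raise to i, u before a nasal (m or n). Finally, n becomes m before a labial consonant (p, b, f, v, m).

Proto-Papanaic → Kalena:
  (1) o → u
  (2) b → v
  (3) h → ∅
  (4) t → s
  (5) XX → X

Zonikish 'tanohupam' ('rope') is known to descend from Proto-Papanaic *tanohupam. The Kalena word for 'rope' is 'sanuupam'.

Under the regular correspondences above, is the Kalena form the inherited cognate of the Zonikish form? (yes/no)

no

Derive the expected Kalena reflex of *tanohupam:
Kalena: start from *tanohupam.
  rule 1 (vowel merger): tanohupam → tanuhupam
  rule 2: no change — tanuhupam
  rule 3 (h-loss): tanuhupam → tanuupam
  rule 4 (unconditioned shift): tanuupam → sanuupam
  rule 5 (degemination): sanuupam → sanupam
  ⇒ Kalena sanupam
The regular Kalena reflex would be 'sanupam', but the attested form is 'sanuupam'. The correspondence is irregular, so they are not cognates (the Kalena form has a different source).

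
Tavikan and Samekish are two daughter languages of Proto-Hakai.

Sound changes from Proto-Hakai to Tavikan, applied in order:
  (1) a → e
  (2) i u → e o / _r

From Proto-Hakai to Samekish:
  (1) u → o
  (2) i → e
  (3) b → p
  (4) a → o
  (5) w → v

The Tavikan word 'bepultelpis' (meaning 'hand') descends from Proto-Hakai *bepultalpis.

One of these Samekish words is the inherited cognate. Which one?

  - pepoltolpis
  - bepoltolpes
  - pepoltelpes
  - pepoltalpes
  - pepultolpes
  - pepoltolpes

Samekish: *bepultalpis > bepoltalpis > bepoltalpes > pepoltalpes > pepoltolpes  (by vowel merger, vowel merger, unconditioned shift, vowel merger)
Among the options, 'pepoltolpes' alone shows every Samekish change applied in order.

pepoltolpes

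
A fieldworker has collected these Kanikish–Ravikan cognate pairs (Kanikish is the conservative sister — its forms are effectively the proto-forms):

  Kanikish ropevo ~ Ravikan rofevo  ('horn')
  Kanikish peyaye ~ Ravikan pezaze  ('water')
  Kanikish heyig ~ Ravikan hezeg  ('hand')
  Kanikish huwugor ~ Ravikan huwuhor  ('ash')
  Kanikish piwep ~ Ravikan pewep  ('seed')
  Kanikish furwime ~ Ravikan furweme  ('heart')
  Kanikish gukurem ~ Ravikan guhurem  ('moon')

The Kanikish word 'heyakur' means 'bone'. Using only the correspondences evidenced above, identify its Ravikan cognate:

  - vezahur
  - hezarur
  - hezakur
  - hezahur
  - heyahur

peyaye ~ pezaze — Kanikish y corresponds to Ravikan z between vowels (before a back vowel).
gukurem ~ guhurem — Kanikish k corresponds to Ravikan h between vowels (before a back vowel).
Applying these to Kanikish 'heyakur':
  heyakur → hezakur   (y→z between vowels (before a back vowel))
  hezakur → hezahur   (k→h between vowels (before a back vowel))
So the Ravikan cognate is 'hezahur'.

hezahur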